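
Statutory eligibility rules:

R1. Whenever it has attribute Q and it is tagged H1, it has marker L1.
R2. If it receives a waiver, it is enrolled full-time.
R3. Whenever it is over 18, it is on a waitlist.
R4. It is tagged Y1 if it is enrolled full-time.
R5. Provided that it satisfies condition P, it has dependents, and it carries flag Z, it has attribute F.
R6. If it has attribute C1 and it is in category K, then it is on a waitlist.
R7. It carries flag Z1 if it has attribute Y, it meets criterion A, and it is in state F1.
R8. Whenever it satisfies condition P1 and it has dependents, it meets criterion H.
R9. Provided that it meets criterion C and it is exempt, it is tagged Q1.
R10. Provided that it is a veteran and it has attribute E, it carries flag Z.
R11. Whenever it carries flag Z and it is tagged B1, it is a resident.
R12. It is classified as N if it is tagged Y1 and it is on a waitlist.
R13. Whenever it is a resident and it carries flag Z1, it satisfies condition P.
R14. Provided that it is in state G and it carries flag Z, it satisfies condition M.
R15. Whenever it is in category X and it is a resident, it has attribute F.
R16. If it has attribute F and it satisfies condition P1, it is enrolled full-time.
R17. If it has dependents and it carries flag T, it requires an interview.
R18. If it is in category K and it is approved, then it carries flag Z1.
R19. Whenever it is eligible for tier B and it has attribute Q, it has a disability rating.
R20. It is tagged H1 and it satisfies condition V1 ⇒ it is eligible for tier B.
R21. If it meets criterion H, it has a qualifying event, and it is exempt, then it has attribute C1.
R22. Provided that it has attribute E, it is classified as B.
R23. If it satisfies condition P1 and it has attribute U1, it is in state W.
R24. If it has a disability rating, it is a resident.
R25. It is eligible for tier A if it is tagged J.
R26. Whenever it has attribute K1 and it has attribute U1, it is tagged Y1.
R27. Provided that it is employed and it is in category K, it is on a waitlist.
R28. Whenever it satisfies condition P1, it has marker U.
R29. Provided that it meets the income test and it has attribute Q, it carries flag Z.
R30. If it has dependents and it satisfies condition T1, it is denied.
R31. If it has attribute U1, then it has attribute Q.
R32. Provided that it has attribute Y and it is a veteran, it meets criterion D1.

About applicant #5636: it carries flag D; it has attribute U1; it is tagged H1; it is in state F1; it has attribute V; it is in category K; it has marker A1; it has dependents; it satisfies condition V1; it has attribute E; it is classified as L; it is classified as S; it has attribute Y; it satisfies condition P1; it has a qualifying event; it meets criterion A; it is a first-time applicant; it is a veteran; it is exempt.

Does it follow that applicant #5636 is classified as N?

By R7 (it has attribute Y, it meets criterion A, it is in state F1): it carries flag Z1.
By R8 (it satisfies condition P1, it has dependents): it meets criterion H.
By R10 (it is a veteran, it has attribute E): it carries flag Z.
By R20 (it is tagged H1, it satisfies condition V1): it is eligible for tier B.
By R21 (it meets criterion H, it has a qualifying event, it is exempt): it has attribute C1.
By R31 (it has attribute U1): it has attribute Q.
By R6 (it has attribute C1, it is in category K): it is on a waitlist.
By R19 (it is eligible for tier B, it has attribute Q): it has a disability rating.
By R24 (it has a disability rating): it is a resident.
By R13 (it is a resident, it carries flag Z1): it satisfies condition P.
By R5 (it satisfies condition P, it has dependents, it carries flag Z): it has attribute F.
By R16 (it has attribute F, it satisfies condition P1): it is enrolled full-time.
By R4 (it is enrolled full-time): it is tagged Y1.
By R12 (it is tagged Y1, it is on a waitlist): it is classified as N.

Yes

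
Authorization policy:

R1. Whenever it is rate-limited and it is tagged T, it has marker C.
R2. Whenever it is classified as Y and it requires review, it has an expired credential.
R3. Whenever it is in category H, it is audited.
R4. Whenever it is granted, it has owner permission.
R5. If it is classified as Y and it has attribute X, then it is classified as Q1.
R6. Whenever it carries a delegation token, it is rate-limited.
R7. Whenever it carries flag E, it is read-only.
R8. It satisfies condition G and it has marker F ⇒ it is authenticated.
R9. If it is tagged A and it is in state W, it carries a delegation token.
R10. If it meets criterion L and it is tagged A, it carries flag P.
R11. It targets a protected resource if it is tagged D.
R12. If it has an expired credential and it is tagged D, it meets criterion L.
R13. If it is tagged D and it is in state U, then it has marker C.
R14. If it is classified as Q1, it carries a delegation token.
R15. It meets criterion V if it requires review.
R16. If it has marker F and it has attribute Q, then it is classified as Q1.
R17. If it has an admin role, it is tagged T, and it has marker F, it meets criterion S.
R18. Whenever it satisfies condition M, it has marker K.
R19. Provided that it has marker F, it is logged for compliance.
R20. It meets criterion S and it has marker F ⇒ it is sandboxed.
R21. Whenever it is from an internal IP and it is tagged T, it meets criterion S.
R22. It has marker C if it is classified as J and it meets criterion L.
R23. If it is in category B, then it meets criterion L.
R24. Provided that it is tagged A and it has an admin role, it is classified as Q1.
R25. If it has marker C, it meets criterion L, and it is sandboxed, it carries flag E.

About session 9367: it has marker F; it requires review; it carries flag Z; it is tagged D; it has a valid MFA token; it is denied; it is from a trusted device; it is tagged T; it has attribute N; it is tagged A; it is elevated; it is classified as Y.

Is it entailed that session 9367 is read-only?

Forward chaining from the given facts derives: has an expired credential, targets a protected resource, meets criterion L, meets criterion V, is logged for compliance, carries flag P.
The only rule concluding "it is read-only" is R7, which needs "it carries flag E"; that is never established.

No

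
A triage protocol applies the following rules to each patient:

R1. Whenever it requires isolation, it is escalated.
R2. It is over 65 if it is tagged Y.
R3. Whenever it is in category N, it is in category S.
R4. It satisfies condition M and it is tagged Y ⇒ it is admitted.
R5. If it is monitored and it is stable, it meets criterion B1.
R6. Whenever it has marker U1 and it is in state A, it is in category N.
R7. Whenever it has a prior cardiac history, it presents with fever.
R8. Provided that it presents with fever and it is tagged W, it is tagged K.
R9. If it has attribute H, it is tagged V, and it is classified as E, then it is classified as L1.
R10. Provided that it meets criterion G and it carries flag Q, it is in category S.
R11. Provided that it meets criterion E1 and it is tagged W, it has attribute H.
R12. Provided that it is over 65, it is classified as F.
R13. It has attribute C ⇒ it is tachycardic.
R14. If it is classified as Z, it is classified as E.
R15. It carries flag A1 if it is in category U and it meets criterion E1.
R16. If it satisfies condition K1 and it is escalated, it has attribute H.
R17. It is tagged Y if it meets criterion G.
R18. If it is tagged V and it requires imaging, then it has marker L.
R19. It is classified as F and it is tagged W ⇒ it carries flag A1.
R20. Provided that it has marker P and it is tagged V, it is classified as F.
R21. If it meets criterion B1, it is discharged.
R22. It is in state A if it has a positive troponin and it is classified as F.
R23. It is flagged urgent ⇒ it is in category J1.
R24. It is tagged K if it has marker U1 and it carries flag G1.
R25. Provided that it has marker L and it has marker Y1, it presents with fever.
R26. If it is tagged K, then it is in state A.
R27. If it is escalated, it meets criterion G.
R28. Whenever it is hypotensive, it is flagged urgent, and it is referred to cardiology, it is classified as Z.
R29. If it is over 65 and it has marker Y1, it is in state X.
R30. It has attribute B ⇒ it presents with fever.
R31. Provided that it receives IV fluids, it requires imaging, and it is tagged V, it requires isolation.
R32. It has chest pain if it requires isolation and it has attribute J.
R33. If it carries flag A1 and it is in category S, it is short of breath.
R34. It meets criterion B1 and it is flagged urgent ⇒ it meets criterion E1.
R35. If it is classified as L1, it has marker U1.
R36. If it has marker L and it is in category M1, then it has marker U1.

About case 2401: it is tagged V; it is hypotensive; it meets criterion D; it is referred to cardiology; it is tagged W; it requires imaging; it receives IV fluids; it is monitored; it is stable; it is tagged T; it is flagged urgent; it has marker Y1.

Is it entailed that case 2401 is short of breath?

Yes

By R5 (it is monitored, it is stable): it meets criterion B1.
By R18 (it is tagged V, it requires imaging): it has marker L.
By R25 (it has marker L, it has marker Y1): it presents with fever.
By R28 (it is hypotensive, it is flagged urgent, it is referred to cardiology): it is classified as Z.
By R31 (it receives IV fluids, it requires imaging, it is tagged V): it requires isolation.
By R34 (it meets criterion B1, it is flagged urgent): it meets criterion E1.
By R1 (it requires isolation): it is escalated.
By R8 (it presents with fever, it is tagged W): it is tagged K.
By R11 (it meets criterion E1, it is tagged W): it has attribute H.
By R14 (it is classified as Z): it is classified as E.
By R26 (it is tagged K): it is in state A.
By R27 (it is escalated): it meets criterion G.
By R9 (it has attribute H, it is tagged V, it is classified as E): it is classified as L1.
By R17 (it meets criterion G): it is tagged Y.
By R35 (it is classified as L1): it has marker U1.
By R2 (it is tagged Y): it is over 65.
By R6 (it has marker U1, it is in state A): it is in category N.
By R12 (it is over 65): it is classified as F.
By R19 (it is classified as F, it is tagged W): it carries flag A1.
By R3 (it is in category N): it is in category S.
By R33 (it carries flag A1, it is in category S): it is short of breath.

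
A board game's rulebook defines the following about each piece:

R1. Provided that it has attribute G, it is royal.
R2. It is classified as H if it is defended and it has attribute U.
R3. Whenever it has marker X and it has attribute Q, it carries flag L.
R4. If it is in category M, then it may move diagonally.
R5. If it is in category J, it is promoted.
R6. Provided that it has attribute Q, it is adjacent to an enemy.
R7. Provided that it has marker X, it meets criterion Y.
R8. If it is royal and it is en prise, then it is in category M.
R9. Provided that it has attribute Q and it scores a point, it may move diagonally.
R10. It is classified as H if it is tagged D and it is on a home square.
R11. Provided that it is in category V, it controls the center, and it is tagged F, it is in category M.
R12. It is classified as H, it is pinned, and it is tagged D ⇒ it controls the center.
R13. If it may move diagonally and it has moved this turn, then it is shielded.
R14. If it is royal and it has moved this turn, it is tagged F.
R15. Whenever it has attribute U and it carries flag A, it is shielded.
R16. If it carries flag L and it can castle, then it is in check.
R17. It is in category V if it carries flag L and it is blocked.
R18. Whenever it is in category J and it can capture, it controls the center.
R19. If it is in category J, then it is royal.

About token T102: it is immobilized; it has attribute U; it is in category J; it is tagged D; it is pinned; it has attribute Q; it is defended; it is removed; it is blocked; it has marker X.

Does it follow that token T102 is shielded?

No

Forward chaining from the given facts derives: is classified as H, carries flag L, is promoted, is adjacent to an enemy, meets criterion Y, controls the center, is in category V, is royal.
Rules concluding "it is shielded": R13 needs "it may move diagonally"; R15 needs "it carries flag A" — none of these are established.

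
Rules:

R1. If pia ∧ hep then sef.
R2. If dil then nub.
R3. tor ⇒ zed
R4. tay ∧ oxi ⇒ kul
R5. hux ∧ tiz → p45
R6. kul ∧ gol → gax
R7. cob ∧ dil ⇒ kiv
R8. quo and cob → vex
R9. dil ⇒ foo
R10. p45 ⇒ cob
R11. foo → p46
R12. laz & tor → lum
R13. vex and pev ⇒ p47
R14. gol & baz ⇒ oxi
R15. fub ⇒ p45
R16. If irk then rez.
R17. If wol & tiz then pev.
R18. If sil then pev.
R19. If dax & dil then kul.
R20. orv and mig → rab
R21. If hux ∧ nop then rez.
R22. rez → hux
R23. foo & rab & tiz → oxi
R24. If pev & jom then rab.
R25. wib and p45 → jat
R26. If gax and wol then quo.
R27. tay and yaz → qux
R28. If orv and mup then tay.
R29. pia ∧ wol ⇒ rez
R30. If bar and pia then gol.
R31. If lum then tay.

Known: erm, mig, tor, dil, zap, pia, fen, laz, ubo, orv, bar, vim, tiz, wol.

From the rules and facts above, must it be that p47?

Yes

foo  (by R9: dil)
lum  (by R12: laz, tor)
pev  (by R17: wol, tiz)
rab  (by R20: orv, mig)
oxi  (by R23: foo, rab, tiz)
rez  (by R29: pia, wol)
gol  (by R30: bar, pia)
tay  (by R31: lum)
kul  (by R4: tay, oxi)
gax  (by R6: kul, gol)
hux  (by R22: rez)
quo  (by R26: gax, wol)
p45  (by R5: hux, tiz)
cob  (by R10: p45)
vex  (by R8: quo, cob)
p47  (by R13: vex, pev)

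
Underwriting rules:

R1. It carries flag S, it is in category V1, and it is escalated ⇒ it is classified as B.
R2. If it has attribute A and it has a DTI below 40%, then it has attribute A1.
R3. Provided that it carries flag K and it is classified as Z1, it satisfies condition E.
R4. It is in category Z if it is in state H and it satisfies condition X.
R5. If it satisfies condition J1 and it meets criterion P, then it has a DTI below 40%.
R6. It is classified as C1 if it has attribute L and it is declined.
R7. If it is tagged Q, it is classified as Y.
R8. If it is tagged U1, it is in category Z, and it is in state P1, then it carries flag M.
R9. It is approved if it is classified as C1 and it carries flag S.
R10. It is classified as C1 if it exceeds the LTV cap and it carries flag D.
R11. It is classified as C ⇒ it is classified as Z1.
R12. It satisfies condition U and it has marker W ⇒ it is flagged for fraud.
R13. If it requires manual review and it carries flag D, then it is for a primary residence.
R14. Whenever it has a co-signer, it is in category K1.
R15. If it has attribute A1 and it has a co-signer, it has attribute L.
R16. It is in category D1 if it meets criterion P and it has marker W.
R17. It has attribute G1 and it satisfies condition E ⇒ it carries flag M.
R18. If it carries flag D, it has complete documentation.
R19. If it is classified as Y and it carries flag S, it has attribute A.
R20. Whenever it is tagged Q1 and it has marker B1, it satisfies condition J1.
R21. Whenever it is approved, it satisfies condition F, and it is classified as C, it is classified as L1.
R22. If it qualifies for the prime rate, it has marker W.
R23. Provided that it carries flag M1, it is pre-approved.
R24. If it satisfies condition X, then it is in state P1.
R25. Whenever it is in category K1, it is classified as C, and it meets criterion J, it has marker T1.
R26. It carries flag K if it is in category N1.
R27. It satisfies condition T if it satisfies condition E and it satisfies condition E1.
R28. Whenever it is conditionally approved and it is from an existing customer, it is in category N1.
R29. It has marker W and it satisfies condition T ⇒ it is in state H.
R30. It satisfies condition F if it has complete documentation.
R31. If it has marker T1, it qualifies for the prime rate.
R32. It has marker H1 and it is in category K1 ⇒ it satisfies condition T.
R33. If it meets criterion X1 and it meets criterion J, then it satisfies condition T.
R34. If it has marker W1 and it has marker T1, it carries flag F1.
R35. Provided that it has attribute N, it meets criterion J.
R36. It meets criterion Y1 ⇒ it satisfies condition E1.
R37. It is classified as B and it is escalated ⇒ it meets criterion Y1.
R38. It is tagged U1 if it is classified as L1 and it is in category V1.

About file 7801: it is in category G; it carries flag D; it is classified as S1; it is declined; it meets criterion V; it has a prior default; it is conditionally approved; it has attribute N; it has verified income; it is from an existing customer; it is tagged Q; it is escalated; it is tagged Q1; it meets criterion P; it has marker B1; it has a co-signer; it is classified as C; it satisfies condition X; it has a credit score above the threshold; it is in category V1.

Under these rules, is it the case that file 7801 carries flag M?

No

Forward chaining from the given facts derives: is classified as Y, is classified as Z1, is in category K1, has complete documentation, satisfies condition J1, is in state P1, is in category N1, satisfies condition F, meets criterion J, has a DTI below 40%, has marker T1, carries flag K, qualifies for the prime rate, satisfies condition E, has marker W, is in category D1.
Rules concluding "it carries flag M": R8 needs "it is tagged U1"; R17 needs "it has attribute G1" — none of these are established.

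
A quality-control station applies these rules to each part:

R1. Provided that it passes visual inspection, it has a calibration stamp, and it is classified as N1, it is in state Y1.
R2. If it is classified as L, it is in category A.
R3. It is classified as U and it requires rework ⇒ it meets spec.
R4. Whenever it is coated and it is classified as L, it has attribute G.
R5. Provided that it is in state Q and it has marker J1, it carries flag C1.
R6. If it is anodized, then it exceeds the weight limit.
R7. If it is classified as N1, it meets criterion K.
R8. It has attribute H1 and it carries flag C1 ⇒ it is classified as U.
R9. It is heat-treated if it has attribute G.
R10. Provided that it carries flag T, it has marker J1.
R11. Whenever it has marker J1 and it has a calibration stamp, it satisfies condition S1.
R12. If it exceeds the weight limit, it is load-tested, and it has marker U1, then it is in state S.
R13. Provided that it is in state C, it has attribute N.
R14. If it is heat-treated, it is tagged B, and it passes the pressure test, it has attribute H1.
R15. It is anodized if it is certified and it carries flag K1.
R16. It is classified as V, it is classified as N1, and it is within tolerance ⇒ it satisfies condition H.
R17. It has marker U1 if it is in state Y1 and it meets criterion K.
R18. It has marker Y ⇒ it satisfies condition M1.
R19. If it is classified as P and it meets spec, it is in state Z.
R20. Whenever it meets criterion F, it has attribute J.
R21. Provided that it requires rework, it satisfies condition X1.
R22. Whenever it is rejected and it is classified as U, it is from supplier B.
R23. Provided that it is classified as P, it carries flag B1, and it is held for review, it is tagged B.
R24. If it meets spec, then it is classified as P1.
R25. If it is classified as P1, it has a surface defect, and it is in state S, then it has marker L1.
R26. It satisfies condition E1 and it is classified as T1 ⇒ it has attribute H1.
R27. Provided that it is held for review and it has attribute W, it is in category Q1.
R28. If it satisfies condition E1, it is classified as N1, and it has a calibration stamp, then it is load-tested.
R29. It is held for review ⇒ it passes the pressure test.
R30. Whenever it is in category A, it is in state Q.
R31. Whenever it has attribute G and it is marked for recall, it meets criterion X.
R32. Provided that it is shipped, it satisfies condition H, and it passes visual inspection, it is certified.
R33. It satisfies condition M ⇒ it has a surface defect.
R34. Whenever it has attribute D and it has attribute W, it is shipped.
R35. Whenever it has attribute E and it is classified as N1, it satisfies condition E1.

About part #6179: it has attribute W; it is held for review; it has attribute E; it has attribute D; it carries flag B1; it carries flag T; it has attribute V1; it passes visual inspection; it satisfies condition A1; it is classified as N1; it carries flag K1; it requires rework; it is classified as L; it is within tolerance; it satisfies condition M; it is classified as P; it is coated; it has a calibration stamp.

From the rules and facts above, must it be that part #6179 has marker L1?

Forward chaining from the given facts derives: is in state Y1, is in category A, has attribute G, meets criterion K, is heat-treated, has marker J1, satisfies condition S1, has marker U1, satisfies condition X1, is tagged B, is in category Q1, passes the pressure test, is in state Q, has a surface defect, is shipped, satisfies condition E1, carries flag C1, has attribute H1, is load-tested, is classified as U, meets spec, is in state Z, is classified as P1.
The only rule concluding "it has marker L1" is R25, which needs "it is in state S"; that is never established.

No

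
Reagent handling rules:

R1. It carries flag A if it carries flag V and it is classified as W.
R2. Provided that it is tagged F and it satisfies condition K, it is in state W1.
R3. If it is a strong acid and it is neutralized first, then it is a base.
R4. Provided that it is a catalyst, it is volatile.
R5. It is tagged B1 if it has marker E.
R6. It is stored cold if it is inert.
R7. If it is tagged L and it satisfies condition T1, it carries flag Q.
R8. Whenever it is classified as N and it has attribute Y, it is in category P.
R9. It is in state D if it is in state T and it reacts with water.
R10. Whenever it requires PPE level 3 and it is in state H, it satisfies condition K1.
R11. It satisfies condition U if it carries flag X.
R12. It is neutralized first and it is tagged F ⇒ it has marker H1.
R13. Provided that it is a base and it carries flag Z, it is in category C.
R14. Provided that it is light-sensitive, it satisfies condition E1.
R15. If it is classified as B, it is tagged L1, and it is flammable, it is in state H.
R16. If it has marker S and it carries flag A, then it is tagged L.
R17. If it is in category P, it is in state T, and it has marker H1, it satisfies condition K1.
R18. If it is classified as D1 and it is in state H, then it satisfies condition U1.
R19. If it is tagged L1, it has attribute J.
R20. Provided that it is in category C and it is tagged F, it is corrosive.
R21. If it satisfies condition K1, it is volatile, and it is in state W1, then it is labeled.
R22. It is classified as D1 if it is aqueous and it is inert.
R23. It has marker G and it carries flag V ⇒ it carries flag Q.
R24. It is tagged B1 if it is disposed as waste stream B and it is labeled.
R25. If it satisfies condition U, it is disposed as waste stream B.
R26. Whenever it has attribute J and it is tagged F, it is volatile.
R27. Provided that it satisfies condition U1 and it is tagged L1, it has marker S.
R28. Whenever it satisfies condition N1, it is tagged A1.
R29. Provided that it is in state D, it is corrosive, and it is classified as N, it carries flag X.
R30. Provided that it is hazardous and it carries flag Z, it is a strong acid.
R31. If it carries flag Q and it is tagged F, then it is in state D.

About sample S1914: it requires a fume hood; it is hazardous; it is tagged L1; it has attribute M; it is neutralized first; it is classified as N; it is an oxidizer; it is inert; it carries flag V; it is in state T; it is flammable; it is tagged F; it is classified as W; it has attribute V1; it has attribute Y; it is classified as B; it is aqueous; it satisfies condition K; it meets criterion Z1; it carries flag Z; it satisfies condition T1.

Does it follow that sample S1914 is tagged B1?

Yes

By R1 (it carries flag V, it is classified as W): it carries flag A.
By R2 (it is tagged F, it satisfies condition K): it is in state W1.
By R8 (it is classified as N, it has attribute Y): it is in category P.
By R12 (it is neutralized first, it is tagged F): it has marker H1.
By R15 (it is classified as B, it is tagged L1, it is flammable): it is in state H.
By R17 (it is in category P, it is in state T, it has marker H1): it satisfies condition K1.
By R19 (it is tagged L1): it has attribute J.
By R22 (it is aqueous, it is inert): it is classified as D1.
By R26 (it has attribute J, it is tagged F): it is volatile.
By R30 (it is hazardous, it carries flag Z): it is a strong acid.
By R3 (it is a strong acid, it is neutralized first): it is a base.
By R13 (it is a base, it carries flag Z): it is in category C.
By R18 (it is classified as D1, it is in state H): it satisfies condition U1.
By R20 (it is in category C, it is tagged F): it is corrosive.
By R21 (it satisfies condition K1, it is volatile, it is in state W1): it is labeled.
By R27 (it satisfies condition U1, it is tagged L1): it has marker S.
By R16 (it has marker S, it carries flag A): it is tagged L.
By R7 (it is tagged L, it satisfies condition T1): it carries flag Q.
By R31 (it carries flag Q, it is tagged F): it is in state D.
By R29 (it is in state D, it is corrosive, it is classified as N): it carries flag X.
By R11 (it carries flag X): it satisfies condition U.
By R25 (it satisfies condition U): it is disposed as waste stream B.
By R24 (it is disposed as waste stream B, it is labeled): it is tagged B1.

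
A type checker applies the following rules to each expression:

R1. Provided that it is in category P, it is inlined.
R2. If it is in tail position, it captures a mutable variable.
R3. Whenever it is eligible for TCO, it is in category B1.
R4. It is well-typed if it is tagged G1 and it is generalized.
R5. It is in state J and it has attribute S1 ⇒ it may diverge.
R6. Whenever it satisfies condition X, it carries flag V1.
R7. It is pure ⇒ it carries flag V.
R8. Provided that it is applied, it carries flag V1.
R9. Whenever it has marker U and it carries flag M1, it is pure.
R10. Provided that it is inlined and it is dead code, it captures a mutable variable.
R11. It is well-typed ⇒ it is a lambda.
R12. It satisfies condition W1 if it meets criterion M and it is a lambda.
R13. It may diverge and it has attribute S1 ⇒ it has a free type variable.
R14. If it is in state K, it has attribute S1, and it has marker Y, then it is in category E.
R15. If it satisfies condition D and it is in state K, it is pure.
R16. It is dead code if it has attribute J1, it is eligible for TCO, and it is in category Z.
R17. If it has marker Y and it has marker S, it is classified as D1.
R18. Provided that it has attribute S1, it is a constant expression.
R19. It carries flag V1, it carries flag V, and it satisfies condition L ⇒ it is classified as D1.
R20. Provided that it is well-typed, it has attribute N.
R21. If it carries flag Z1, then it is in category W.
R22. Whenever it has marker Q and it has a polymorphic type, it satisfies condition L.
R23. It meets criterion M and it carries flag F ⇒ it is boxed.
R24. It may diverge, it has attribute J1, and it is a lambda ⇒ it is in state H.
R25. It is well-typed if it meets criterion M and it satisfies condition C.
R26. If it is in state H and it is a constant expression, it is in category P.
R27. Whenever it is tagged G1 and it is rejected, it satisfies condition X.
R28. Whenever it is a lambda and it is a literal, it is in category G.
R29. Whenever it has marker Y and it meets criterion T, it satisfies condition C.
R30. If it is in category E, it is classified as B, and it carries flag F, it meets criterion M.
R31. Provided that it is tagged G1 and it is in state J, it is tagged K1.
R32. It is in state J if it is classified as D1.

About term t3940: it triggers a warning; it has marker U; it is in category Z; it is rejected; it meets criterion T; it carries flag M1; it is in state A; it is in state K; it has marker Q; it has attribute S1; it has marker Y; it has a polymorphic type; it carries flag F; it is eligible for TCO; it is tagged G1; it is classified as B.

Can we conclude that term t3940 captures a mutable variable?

Forward chaining from the given facts derives: is in category B1, is pure, is in category E, is a constant expression, satisfies condition L, satisfies condition X, satisfies condition C, meets criterion M, carries flag V1, carries flag V, is classified as D1, is boxed, is well-typed, is in state J, may diverge, is a lambda, satisfies condition W1, has a free type variable, has attribute N, is tagged K1.
Rules concluding "it captures a mutable variable": R2 needs "it is in tail position"; R10 needs "it is inlined" — none of these are established.

No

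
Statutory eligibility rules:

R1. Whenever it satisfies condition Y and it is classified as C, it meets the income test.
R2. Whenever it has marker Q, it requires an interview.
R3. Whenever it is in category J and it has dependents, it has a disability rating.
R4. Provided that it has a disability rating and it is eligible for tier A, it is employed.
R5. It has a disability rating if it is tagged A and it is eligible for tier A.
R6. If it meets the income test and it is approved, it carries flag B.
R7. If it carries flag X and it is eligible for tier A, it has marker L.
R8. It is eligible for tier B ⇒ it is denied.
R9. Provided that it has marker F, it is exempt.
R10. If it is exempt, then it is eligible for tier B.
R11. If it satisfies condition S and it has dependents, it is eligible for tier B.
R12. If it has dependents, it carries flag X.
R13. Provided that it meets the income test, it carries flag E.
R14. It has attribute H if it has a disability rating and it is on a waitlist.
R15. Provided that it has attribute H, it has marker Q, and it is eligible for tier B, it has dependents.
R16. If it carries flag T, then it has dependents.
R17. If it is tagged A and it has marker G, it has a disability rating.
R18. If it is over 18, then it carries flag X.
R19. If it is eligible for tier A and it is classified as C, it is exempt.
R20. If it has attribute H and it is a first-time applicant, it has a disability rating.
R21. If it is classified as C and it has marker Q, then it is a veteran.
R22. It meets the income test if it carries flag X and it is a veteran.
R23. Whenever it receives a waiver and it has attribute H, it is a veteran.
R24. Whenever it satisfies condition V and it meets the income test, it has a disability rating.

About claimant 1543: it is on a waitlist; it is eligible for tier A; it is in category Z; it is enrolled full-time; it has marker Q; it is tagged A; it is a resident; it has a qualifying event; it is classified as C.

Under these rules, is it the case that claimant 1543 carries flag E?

By R5 (it is tagged A, it is eligible for tier A): it has a disability rating.
By R14 (it has a disability rating, it is on a waitlist): it has attribute H.
By R19 (it is eligible for tier A, it is classified as C): it is exempt.
By R21 (it is classified as C, it has marker Q): it is a veteran.
By R10 (it is exempt): it is eligible for tier B.
By R15 (it has attribute H, it has marker Q, it is eligible for tier B): it has dependents.
By R12 (it has dependents): it carries flag X.
By R22 (it carries flag X, it is a veteran): it meets the income test.
By R13 (it meets the income test): it carries flag E.

Yes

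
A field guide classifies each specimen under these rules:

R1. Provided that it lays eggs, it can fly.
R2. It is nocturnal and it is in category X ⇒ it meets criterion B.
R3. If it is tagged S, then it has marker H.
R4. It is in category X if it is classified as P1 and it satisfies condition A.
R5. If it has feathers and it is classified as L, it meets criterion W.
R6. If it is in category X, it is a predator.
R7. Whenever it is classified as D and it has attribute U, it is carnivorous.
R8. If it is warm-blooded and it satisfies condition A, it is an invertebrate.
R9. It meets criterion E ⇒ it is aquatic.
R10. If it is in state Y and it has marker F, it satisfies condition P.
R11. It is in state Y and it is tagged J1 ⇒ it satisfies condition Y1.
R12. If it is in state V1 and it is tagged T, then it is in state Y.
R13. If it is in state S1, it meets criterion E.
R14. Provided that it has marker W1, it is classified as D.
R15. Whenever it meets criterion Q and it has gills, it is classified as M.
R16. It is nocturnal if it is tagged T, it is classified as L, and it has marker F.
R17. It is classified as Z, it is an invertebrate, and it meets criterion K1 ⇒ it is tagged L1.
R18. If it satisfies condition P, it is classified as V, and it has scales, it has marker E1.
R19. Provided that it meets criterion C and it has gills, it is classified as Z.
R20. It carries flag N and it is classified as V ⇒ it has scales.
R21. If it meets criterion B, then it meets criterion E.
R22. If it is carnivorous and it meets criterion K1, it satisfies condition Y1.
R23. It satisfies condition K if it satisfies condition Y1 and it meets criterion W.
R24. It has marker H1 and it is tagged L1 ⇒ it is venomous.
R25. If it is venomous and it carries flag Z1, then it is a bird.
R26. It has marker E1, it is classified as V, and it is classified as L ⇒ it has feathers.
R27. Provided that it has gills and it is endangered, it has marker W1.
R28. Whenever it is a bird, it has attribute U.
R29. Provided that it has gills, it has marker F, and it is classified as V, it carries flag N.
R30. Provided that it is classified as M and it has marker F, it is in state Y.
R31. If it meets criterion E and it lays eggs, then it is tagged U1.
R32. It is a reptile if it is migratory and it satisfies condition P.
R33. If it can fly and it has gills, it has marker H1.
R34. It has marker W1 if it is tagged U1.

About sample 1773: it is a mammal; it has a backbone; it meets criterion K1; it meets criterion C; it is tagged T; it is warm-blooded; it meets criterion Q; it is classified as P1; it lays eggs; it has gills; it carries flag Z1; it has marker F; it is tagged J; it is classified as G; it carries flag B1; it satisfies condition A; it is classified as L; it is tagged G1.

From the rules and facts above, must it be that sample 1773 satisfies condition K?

Forward chaining from the given facts derives: can fly, is in category X, is a predator, is an invertebrate, is classified as M, is nocturnal, is classified as Z, is in state Y, has marker H1, meets criterion B, satisfies condition P, is tagged L1, meets criterion E, is venomous, is a bird, has attribute U, is tagged U1, has marker W1, is aquatic, is classified as D, is carnivorous, satisfies condition Y1.
The only rule concluding "it satisfies condition K" is R23, which needs "it meets criterion W"; that is never established.

No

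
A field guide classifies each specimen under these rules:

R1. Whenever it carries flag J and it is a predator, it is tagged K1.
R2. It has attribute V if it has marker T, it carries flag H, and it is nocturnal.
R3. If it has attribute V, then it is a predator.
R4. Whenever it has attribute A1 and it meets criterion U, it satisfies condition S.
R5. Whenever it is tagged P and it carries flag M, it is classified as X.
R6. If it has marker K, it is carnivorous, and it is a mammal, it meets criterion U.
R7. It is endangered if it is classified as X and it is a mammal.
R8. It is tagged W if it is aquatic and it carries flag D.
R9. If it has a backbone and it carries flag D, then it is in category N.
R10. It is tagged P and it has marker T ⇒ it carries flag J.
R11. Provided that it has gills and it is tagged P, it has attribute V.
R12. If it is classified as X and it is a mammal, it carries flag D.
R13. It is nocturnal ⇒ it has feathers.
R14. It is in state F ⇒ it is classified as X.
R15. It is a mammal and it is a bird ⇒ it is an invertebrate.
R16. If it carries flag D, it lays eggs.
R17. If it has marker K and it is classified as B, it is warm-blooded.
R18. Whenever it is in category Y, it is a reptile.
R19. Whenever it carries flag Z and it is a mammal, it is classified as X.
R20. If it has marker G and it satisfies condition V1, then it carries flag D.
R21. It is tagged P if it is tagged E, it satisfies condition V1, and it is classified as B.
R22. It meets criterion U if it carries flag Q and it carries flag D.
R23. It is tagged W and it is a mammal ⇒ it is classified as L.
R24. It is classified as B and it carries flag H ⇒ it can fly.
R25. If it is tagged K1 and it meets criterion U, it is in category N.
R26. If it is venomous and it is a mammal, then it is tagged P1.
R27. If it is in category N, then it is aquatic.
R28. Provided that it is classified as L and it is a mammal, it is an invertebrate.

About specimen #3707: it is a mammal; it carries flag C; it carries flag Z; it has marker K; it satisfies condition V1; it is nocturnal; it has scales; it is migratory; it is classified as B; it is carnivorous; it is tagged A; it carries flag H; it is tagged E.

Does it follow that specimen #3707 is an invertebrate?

No

Forward chaining from the given facts derives: meets criterion U, has feathers, is warm-blooded, is classified as X, is tagged P, can fly, is endangered, carries flag D, lays eggs.
Rules concluding "it is an invertebrate": R15 needs "it is a bird"; R28 needs "it is classified as L" — none of these are established.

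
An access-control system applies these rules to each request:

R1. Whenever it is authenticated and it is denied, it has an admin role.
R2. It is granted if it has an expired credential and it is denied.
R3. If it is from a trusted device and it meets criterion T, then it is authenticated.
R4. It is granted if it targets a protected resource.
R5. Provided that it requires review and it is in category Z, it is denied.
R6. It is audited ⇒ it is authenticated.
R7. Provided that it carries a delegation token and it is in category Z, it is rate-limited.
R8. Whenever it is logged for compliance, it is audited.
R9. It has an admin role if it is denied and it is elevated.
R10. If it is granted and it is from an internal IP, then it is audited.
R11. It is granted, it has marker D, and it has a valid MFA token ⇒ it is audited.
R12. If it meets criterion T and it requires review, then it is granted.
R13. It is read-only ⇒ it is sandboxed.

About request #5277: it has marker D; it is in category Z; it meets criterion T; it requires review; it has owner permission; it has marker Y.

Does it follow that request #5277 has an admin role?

No

Forward chaining from the given facts derives: is denied, is granted.
Rules concluding "it has an admin role": R1 needs "it is authenticated"; R9 needs "it is elevated" — none of these are established.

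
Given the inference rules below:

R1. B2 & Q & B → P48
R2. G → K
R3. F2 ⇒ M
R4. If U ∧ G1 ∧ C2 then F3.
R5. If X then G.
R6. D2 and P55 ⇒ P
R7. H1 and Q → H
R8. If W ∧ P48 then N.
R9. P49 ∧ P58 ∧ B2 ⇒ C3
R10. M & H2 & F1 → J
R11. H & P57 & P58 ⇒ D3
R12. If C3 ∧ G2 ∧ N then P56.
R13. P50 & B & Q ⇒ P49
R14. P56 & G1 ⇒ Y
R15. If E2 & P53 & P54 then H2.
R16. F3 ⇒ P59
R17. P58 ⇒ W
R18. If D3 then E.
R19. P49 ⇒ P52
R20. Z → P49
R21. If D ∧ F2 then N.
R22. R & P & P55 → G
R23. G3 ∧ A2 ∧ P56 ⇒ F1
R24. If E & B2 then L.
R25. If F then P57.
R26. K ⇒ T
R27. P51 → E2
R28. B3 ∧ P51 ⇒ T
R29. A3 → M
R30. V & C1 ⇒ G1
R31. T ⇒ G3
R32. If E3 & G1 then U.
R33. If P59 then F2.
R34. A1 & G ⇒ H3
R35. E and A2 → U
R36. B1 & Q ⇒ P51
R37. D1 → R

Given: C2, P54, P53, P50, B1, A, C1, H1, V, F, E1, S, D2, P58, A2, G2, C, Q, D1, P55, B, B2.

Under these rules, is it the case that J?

Yes

P48  (by R1: B2, Q, B)
P  (by R6: D2, P55)
H  (by R7: H1, Q)
P49  (by R13: P50, B, Q)
W  (by R17: P58)
P57  (by R25: F)
G1  (by R30: V, C1)
P51  (by R36: B1, Q)
R  (by R37: D1)
N  (by R8: W, P48)
C3  (by R9: P49, P58, B2)
D3  (by R11: H, P57, P58)
P56  (by R12: C3, G2, N)
E  (by R18: D3)
G  (by R22: R, P, P55)
E2  (by R27: P51)
U  (by R35: E, A2)
K  (by R2: G)
F3  (by R4: U, G1, C2)
H2  (by R15: E2, P53, P54)
P59  (by R16: F3)
T  (by R26: K)
G3  (by R31: T)
F2  (by R33: P59)
M  (by R3: F2)
F1  (by R23: G3, A2, P56)
J  (by R10: M, H2, F1)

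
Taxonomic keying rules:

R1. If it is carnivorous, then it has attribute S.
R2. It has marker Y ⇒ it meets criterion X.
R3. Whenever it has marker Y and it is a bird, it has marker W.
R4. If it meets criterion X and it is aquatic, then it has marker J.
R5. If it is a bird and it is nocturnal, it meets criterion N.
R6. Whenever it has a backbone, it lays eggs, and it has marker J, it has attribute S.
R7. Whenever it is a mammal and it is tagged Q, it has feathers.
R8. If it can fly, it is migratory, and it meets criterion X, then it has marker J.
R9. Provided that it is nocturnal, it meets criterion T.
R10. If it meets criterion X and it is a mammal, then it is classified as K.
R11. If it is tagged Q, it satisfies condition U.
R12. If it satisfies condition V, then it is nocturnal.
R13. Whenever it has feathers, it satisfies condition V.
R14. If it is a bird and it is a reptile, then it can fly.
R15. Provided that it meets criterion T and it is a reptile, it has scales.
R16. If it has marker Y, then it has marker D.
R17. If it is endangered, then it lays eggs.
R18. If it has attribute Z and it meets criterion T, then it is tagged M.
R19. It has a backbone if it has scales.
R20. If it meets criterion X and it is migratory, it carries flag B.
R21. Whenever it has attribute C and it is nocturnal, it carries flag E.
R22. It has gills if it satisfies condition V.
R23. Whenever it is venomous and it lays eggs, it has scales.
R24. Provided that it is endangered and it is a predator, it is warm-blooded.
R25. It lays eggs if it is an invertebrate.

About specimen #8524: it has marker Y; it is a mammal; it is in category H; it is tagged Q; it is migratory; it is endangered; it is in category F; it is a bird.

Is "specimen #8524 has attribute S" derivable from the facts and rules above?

No

Forward chaining from the given facts derives: meets criterion X, has marker W, has feathers, is classified as K, satisfies condition U, satisfies condition V, has marker D, lays eggs, carries flag B, has gills, is nocturnal, meets criterion N, meets criterion T.
Rules concluding "it has attribute S": R1 needs "it is carnivorous"; R6 needs "it has a backbone" — none of these are established.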